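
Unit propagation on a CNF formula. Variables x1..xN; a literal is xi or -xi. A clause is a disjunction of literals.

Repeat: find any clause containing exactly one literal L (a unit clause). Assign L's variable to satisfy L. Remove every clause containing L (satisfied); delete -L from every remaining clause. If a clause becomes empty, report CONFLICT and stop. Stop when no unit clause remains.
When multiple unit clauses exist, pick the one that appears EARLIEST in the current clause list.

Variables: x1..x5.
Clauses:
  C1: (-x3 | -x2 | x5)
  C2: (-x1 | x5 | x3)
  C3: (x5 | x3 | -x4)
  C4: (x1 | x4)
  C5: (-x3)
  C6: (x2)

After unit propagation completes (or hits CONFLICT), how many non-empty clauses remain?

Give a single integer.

unit clause [-3] forces x3=F; simplify:
  drop 3 from [-1, 5, 3] -> [-1, 5]
  drop 3 from [5, 3, -4] -> [5, -4]
  satisfied 2 clause(s); 4 remain; assigned so far: [3]
unit clause [2] forces x2=T; simplify:
  satisfied 1 clause(s); 3 remain; assigned so far: [2, 3]

Answer: 3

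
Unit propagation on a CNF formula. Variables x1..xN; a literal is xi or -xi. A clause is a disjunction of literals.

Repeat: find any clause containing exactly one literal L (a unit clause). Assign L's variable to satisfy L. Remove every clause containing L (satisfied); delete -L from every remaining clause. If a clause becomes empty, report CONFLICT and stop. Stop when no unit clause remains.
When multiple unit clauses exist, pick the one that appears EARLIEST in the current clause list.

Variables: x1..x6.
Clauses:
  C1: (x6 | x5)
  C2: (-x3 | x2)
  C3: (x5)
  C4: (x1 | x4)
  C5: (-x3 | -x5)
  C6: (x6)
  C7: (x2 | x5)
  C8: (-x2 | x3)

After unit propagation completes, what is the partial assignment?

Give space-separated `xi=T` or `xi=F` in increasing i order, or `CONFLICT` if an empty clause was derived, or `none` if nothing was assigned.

unit clause [5] forces x5=T; simplify:
  drop -5 from [-3, -5] -> [-3]
  satisfied 3 clause(s); 5 remain; assigned so far: [5]
unit clause [-3] forces x3=F; simplify:
  drop 3 from [-2, 3] -> [-2]
  satisfied 2 clause(s); 3 remain; assigned so far: [3, 5]
unit clause [6] forces x6=T; simplify:
  satisfied 1 clause(s); 2 remain; assigned so far: [3, 5, 6]
unit clause [-2] forces x2=F; simplify:
  satisfied 1 clause(s); 1 remain; assigned so far: [2, 3, 5, 6]

Answer: x2=F x3=F x5=T x6=T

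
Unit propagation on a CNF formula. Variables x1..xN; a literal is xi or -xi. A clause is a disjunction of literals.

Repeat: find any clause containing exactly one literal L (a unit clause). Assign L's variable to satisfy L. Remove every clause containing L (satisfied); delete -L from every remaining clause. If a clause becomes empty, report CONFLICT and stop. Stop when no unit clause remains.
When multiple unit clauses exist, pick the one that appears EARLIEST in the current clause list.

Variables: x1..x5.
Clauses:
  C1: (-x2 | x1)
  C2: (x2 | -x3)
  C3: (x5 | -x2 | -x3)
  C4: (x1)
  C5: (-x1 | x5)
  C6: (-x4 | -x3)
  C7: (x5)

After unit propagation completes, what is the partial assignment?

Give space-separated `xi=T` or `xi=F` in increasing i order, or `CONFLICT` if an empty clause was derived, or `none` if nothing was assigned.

Answer: x1=T x5=T

Derivation:
unit clause [1] forces x1=T; simplify:
  drop -1 from [-1, 5] -> [5]
  satisfied 2 clause(s); 5 remain; assigned so far: [1]
unit clause [5] forces x5=T; simplify:
  satisfied 3 clause(s); 2 remain; assigned so far: [1, 5]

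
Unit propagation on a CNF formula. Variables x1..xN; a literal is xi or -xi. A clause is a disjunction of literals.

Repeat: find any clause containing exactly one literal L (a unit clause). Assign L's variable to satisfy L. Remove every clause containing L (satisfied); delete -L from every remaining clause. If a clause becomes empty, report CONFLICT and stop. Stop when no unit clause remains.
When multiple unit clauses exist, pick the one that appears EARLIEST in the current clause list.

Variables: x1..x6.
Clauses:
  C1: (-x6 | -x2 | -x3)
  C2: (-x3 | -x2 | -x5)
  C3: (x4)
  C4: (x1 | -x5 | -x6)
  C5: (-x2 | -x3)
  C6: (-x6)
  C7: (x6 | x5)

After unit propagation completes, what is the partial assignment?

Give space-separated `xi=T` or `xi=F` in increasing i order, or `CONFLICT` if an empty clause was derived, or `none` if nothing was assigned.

Answer: x4=T x5=T x6=F

Derivation:
unit clause [4] forces x4=T; simplify:
  satisfied 1 clause(s); 6 remain; assigned so far: [4]
unit clause [-6] forces x6=F; simplify:
  drop 6 from [6, 5] -> [5]
  satisfied 3 clause(s); 3 remain; assigned so far: [4, 6]
unit clause [5] forces x5=T; simplify:
  drop -5 from [-3, -2, -5] -> [-3, -2]
  satisfied 1 clause(s); 2 remain; assigned so far: [4, 5, 6]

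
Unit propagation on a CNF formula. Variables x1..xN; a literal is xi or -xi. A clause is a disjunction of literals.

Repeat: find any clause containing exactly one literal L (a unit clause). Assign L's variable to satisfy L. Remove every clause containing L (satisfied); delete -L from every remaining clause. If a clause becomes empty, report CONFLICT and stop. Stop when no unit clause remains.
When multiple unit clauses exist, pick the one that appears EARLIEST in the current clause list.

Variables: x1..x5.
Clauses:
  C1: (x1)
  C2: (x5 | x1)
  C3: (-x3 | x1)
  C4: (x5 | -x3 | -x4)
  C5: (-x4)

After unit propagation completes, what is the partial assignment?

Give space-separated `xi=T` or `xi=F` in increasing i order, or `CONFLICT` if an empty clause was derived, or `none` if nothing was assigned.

Answer: x1=T x4=F

Derivation:
unit clause [1] forces x1=T; simplify:
  satisfied 3 clause(s); 2 remain; assigned so far: [1]
unit clause [-4] forces x4=F; simplify:
  satisfied 2 clause(s); 0 remain; assigned so far: [1, 4]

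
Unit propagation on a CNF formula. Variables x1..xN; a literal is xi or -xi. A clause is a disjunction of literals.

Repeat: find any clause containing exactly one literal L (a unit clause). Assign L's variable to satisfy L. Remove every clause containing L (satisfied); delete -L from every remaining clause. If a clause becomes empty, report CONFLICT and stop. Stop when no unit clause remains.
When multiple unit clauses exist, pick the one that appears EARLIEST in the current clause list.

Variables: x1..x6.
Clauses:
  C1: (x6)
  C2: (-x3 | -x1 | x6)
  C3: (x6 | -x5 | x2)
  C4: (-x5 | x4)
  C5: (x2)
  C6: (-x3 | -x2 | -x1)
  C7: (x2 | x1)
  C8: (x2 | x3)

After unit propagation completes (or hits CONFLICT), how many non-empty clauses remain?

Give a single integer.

Answer: 2

Derivation:
unit clause [6] forces x6=T; simplify:
  satisfied 3 clause(s); 5 remain; assigned so far: [6]
unit clause [2] forces x2=T; simplify:
  drop -2 from [-3, -2, -1] -> [-3, -1]
  satisfied 3 clause(s); 2 remain; assigned so far: [2, 6]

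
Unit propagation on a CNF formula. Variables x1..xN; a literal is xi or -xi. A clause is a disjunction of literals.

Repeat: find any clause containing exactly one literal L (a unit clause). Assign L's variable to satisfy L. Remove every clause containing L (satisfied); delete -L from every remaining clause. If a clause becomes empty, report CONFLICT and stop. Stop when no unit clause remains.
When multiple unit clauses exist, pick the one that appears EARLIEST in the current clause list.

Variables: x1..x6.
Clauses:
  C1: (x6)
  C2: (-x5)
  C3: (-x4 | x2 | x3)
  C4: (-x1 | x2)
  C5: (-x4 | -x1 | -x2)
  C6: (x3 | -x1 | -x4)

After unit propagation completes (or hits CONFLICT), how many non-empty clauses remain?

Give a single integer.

unit clause [6] forces x6=T; simplify:
  satisfied 1 clause(s); 5 remain; assigned so far: [6]
unit clause [-5] forces x5=F; simplify:
  satisfied 1 clause(s); 4 remain; assigned so far: [5, 6]

Answer: 4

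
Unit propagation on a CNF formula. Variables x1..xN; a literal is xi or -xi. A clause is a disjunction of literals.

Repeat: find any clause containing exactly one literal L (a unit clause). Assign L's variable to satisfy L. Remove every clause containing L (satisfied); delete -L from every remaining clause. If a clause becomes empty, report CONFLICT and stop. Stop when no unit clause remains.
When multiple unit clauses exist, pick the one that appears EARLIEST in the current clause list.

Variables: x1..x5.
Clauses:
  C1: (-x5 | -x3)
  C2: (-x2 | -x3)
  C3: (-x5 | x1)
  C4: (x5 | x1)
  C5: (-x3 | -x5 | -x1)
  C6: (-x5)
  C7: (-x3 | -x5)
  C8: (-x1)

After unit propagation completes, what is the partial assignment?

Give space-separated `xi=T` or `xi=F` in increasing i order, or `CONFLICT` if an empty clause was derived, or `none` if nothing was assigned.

Answer: CONFLICT

Derivation:
unit clause [-5] forces x5=F; simplify:
  drop 5 from [5, 1] -> [1]
  satisfied 5 clause(s); 3 remain; assigned so far: [5]
unit clause [1] forces x1=T; simplify:
  drop -1 from [-1] -> [] (empty!)
  satisfied 1 clause(s); 2 remain; assigned so far: [1, 5]
CONFLICT (empty clause)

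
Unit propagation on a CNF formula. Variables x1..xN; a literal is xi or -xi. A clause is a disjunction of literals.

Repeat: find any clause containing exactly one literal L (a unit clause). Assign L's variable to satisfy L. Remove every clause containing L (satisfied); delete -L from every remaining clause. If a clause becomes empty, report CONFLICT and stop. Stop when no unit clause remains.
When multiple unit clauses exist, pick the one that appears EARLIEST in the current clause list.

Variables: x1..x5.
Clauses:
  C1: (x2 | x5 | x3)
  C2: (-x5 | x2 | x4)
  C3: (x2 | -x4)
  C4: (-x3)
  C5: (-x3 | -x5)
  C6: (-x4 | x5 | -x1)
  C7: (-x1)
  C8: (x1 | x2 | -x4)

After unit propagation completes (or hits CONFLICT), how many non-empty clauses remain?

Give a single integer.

unit clause [-3] forces x3=F; simplify:
  drop 3 from [2, 5, 3] -> [2, 5]
  satisfied 2 clause(s); 6 remain; assigned so far: [3]
unit clause [-1] forces x1=F; simplify:
  drop 1 from [1, 2, -4] -> [2, -4]
  satisfied 2 clause(s); 4 remain; assigned so far: [1, 3]

Answer: 4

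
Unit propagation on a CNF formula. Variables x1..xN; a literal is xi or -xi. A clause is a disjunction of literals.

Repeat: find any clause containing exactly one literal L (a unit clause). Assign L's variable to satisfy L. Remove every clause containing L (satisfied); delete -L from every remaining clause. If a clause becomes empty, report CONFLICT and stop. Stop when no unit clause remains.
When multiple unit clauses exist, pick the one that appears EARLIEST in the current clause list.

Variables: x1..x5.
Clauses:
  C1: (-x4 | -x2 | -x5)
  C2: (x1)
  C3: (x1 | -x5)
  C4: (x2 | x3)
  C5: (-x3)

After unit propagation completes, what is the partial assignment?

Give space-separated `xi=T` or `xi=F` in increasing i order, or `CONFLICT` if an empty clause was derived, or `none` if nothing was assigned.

Answer: x1=T x2=T x3=F

Derivation:
unit clause [1] forces x1=T; simplify:
  satisfied 2 clause(s); 3 remain; assigned so far: [1]
unit clause [-3] forces x3=F; simplify:
  drop 3 from [2, 3] -> [2]
  satisfied 1 clause(s); 2 remain; assigned so far: [1, 3]
unit clause [2] forces x2=T; simplify:
  drop -2 from [-4, -2, -5] -> [-4, -5]
  satisfied 1 clause(s); 1 remain; assigned so far: [1, 2, 3]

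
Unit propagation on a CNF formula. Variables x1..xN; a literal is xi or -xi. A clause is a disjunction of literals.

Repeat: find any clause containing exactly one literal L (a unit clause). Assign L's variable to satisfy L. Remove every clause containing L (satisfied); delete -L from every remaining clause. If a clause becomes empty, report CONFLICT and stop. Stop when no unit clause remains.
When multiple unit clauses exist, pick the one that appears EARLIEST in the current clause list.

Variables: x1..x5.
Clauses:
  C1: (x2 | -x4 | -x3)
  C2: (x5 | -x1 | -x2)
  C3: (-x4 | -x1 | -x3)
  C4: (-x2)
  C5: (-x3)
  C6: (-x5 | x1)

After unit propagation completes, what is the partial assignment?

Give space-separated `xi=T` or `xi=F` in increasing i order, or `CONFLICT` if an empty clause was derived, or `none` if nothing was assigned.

Answer: x2=F x3=F

Derivation:
unit clause [-2] forces x2=F; simplify:
  drop 2 from [2, -4, -3] -> [-4, -3]
  satisfied 2 clause(s); 4 remain; assigned so far: [2]
unit clause [-3] forces x3=F; simplify:
  satisfied 3 clause(s); 1 remain; assigned so far: [2, 3]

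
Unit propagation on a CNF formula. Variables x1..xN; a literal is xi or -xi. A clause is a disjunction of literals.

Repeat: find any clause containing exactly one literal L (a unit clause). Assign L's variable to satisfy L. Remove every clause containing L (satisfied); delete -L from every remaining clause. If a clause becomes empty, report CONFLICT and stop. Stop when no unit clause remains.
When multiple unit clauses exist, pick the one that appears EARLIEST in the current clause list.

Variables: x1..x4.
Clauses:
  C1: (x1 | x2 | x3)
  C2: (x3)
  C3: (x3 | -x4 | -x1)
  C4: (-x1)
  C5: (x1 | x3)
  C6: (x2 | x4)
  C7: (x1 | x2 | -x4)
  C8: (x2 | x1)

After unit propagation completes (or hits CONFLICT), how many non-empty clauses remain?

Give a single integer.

Answer: 0

Derivation:
unit clause [3] forces x3=T; simplify:
  satisfied 4 clause(s); 4 remain; assigned so far: [3]
unit clause [-1] forces x1=F; simplify:
  drop 1 from [1, 2, -4] -> [2, -4]
  drop 1 from [2, 1] -> [2]
  satisfied 1 clause(s); 3 remain; assigned so far: [1, 3]
unit clause [2] forces x2=T; simplify:
  satisfied 3 clause(s); 0 remain; assigned so far: [1, 2, 3]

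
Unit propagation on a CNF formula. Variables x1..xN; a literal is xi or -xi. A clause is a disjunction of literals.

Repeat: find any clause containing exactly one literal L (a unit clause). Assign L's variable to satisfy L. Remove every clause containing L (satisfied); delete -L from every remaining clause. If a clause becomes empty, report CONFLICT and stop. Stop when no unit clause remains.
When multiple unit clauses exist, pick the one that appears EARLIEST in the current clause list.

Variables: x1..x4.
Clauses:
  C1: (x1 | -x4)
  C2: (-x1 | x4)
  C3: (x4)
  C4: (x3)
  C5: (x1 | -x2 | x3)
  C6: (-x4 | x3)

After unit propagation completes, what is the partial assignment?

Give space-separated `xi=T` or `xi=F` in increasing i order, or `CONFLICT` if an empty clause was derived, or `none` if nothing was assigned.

Answer: x1=T x3=T x4=T

Derivation:
unit clause [4] forces x4=T; simplify:
  drop -4 from [1, -4] -> [1]
  drop -4 from [-4, 3] -> [3]
  satisfied 2 clause(s); 4 remain; assigned so far: [4]
unit clause [1] forces x1=T; simplify:
  satisfied 2 clause(s); 2 remain; assigned so far: [1, 4]
unit clause [3] forces x3=T; simplify:
  satisfied 2 clause(s); 0 remain; assigned so far: [1, 3, 4]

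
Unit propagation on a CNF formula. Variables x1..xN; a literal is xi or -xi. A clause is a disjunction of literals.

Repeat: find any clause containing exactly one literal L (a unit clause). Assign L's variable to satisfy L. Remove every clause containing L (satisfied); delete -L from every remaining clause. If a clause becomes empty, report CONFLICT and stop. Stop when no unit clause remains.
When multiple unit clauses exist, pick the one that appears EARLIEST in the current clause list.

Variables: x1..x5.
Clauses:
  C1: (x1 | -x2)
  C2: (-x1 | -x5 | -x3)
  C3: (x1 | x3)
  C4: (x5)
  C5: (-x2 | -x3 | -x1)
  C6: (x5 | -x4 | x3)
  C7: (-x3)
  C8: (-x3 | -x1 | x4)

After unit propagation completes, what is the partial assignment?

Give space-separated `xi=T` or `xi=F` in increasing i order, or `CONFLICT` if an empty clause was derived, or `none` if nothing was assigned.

Answer: x1=T x3=F x5=T

Derivation:
unit clause [5] forces x5=T; simplify:
  drop -5 from [-1, -5, -3] -> [-1, -3]
  satisfied 2 clause(s); 6 remain; assigned so far: [5]
unit clause [-3] forces x3=F; simplify:
  drop 3 from [1, 3] -> [1]
  satisfied 4 clause(s); 2 remain; assigned so far: [3, 5]
unit clause [1] forces x1=T; simplify:
  satisfied 2 clause(s); 0 remain; assigned so far: [1, 3, 5]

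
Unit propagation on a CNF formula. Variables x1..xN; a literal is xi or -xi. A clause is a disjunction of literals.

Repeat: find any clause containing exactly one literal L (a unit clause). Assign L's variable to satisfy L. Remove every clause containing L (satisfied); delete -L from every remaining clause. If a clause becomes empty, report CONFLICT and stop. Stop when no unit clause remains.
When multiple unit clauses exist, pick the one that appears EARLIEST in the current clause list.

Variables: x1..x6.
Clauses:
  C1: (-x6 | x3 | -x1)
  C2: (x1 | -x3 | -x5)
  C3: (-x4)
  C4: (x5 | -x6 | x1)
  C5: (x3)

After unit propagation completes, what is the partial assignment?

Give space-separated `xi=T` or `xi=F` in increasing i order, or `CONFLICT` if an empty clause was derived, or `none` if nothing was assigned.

unit clause [-4] forces x4=F; simplify:
  satisfied 1 clause(s); 4 remain; assigned so far: [4]
unit clause [3] forces x3=T; simplify:
  drop -3 from [1, -3, -5] -> [1, -5]
  satisfied 2 clause(s); 2 remain; assigned so far: [3, 4]

Answer: x3=T x4=F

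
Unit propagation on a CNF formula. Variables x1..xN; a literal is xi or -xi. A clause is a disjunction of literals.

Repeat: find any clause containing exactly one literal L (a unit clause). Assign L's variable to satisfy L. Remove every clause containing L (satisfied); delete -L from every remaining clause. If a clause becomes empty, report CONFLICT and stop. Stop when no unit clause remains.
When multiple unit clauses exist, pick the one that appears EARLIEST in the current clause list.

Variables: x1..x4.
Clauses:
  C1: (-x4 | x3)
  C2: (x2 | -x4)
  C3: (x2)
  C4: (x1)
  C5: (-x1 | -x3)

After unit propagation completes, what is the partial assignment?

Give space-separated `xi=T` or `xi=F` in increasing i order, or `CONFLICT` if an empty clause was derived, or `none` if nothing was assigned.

unit clause [2] forces x2=T; simplify:
  satisfied 2 clause(s); 3 remain; assigned so far: [2]
unit clause [1] forces x1=T; simplify:
  drop -1 from [-1, -3] -> [-3]
  satisfied 1 clause(s); 2 remain; assigned so far: [1, 2]
unit clause [-3] forces x3=F; simplify:
  drop 3 from [-4, 3] -> [-4]
  satisfied 1 clause(s); 1 remain; assigned so far: [1, 2, 3]
unit clause [-4] forces x4=F; simplify:
  satisfied 1 clause(s); 0 remain; assigned so far: [1, 2, 3, 4]

Answer: x1=T x2=T x3=F x4=F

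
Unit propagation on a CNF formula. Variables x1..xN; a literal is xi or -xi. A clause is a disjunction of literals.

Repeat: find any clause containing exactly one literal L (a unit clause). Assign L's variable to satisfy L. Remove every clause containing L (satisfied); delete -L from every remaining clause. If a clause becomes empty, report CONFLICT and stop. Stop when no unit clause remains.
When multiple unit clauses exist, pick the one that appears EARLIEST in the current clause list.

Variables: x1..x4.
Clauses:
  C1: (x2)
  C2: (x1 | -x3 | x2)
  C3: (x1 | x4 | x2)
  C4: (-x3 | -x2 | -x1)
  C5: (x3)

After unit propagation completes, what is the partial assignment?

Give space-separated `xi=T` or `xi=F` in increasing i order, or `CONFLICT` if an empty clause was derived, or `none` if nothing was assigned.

unit clause [2] forces x2=T; simplify:
  drop -2 from [-3, -2, -1] -> [-3, -1]
  satisfied 3 clause(s); 2 remain; assigned so far: [2]
unit clause [3] forces x3=T; simplify:
  drop -3 from [-3, -1] -> [-1]
  satisfied 1 clause(s); 1 remain; assigned so far: [2, 3]
unit clause [-1] forces x1=F; simplify:
  satisfied 1 clause(s); 0 remain; assigned so far: [1, 2, 3]

Answer: x1=F x2=T x3=T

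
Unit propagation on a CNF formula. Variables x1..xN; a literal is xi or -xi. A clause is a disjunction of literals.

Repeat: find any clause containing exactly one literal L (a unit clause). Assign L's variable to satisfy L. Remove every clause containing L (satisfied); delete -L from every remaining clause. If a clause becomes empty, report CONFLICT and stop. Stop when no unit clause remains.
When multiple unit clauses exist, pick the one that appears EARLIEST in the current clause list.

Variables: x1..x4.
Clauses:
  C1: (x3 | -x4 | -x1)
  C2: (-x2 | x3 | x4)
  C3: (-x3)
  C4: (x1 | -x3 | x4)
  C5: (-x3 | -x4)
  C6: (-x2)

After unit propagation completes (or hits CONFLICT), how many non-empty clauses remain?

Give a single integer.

Answer: 1

Derivation:
unit clause [-3] forces x3=F; simplify:
  drop 3 from [3, -4, -1] -> [-4, -1]
  drop 3 from [-2, 3, 4] -> [-2, 4]
  satisfied 3 clause(s); 3 remain; assigned so far: [3]
unit clause [-2] forces x2=F; simplify:
  satisfied 2 clause(s); 1 remain; assigned so far: [2, 3]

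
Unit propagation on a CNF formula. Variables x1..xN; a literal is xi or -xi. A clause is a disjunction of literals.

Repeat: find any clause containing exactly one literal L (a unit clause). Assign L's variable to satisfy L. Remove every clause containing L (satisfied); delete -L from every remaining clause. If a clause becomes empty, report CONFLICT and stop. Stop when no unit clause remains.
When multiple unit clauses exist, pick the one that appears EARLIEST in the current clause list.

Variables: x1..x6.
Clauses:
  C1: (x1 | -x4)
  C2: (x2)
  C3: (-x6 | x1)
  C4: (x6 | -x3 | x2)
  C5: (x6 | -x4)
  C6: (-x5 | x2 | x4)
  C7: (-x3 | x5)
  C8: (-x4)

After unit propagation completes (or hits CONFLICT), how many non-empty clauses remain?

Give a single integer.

unit clause [2] forces x2=T; simplify:
  satisfied 3 clause(s); 5 remain; assigned so far: [2]
unit clause [-4] forces x4=F; simplify:
  satisfied 3 clause(s); 2 remain; assigned so far: [2, 4]

Answer: 2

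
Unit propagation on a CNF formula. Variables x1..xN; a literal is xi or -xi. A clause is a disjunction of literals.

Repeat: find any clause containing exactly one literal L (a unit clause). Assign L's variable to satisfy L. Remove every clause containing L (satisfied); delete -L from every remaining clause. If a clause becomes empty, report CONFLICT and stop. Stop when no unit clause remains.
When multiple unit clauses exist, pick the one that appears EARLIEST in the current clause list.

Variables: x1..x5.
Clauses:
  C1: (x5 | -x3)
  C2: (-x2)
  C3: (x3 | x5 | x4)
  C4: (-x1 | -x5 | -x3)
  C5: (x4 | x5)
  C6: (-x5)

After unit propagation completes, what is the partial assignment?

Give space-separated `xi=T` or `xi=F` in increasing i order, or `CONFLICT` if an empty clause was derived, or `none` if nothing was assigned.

unit clause [-2] forces x2=F; simplify:
  satisfied 1 clause(s); 5 remain; assigned so far: [2]
unit clause [-5] forces x5=F; simplify:
  drop 5 from [5, -3] -> [-3]
  drop 5 from [3, 5, 4] -> [3, 4]
  drop 5 from [4, 5] -> [4]
  satisfied 2 clause(s); 3 remain; assigned so far: [2, 5]
unit clause [-3] forces x3=F; simplify:
  drop 3 from [3, 4] -> [4]
  satisfied 1 clause(s); 2 remain; assigned so far: [2, 3, 5]
unit clause [4] forces x4=T; simplify:
  satisfied 2 clause(s); 0 remain; assigned so far: [2, 3, 4, 5]

Answer: x2=F x3=F x4=T x5=F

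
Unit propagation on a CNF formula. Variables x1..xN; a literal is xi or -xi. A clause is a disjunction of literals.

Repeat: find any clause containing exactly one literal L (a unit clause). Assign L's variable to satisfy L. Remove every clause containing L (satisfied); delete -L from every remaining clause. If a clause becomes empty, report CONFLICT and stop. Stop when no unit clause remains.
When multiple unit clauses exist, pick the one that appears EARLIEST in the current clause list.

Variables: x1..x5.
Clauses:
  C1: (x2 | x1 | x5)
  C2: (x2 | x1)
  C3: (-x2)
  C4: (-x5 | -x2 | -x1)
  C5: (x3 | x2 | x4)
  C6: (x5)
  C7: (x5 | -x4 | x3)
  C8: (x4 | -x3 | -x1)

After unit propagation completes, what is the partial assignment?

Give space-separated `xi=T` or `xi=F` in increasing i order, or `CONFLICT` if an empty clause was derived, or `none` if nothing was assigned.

unit clause [-2] forces x2=F; simplify:
  drop 2 from [2, 1, 5] -> [1, 5]
  drop 2 from [2, 1] -> [1]
  drop 2 from [3, 2, 4] -> [3, 4]
  satisfied 2 clause(s); 6 remain; assigned so far: [2]
unit clause [1] forces x1=T; simplify:
  drop -1 from [4, -3, -1] -> [4, -3]
  satisfied 2 clause(s); 4 remain; assigned so far: [1, 2]
unit clause [5] forces x5=T; simplify:
  satisfied 2 clause(s); 2 remain; assigned so far: [1, 2, 5]

Answer: x1=T x2=F x5=T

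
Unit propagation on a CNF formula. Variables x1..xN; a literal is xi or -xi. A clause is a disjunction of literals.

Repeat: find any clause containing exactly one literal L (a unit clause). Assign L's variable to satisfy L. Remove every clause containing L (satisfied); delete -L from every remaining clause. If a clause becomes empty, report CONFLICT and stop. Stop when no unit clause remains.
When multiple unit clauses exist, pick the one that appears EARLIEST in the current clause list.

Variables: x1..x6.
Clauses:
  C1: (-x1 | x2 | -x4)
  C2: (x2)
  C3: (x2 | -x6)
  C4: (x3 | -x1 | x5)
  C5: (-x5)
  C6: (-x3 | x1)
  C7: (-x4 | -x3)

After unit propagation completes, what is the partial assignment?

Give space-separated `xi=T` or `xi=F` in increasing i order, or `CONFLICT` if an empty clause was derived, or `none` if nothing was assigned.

unit clause [2] forces x2=T; simplify:
  satisfied 3 clause(s); 4 remain; assigned so far: [2]
unit clause [-5] forces x5=F; simplify:
  drop 5 from [3, -1, 5] -> [3, -1]
  satisfied 1 clause(s); 3 remain; assigned so far: [2, 5]

Answer: x2=T x5=F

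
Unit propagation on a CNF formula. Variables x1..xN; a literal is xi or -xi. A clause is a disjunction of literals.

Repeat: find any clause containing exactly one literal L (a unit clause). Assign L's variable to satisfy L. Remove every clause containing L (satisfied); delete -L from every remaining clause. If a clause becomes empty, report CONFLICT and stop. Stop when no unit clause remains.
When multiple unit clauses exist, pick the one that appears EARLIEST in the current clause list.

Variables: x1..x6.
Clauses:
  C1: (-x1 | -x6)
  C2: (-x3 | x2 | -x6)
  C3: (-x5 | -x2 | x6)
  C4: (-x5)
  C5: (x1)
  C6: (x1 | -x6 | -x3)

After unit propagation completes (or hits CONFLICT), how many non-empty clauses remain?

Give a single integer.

Answer: 0

Derivation:
unit clause [-5] forces x5=F; simplify:
  satisfied 2 clause(s); 4 remain; assigned so far: [5]
unit clause [1] forces x1=T; simplify:
  drop -1 from [-1, -6] -> [-6]
  satisfied 2 clause(s); 2 remain; assigned so far: [1, 5]
unit clause [-6] forces x6=F; simplify:
  satisfied 2 clause(s); 0 remain; assigned so far: [1, 5, 6]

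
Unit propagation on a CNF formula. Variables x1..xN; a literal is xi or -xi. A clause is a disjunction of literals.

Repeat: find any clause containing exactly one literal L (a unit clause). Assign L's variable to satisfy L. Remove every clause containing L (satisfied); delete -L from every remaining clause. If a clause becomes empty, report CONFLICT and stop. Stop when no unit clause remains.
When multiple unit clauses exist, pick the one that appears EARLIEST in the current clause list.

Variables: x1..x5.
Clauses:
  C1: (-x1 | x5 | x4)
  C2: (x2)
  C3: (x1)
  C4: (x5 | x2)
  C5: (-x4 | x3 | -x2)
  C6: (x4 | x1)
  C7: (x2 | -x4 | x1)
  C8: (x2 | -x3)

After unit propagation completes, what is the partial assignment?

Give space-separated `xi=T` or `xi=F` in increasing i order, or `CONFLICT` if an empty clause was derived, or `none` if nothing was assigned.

Answer: x1=T x2=T

Derivation:
unit clause [2] forces x2=T; simplify:
  drop -2 from [-4, 3, -2] -> [-4, 3]
  satisfied 4 clause(s); 4 remain; assigned so far: [2]
unit clause [1] forces x1=T; simplify:
  drop -1 from [-1, 5, 4] -> [5, 4]
  satisfied 2 clause(s); 2 remain; assigned so far: [1, 2]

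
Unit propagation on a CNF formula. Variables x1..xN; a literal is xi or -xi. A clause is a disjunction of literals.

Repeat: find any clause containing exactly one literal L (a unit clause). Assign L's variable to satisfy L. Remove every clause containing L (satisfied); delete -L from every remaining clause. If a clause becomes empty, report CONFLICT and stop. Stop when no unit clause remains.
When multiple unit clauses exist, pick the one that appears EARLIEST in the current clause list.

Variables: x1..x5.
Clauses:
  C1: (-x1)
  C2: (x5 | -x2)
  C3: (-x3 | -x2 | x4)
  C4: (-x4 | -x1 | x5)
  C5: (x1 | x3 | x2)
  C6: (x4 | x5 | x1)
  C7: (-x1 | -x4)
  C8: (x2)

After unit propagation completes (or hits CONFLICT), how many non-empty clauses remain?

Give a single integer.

unit clause [-1] forces x1=F; simplify:
  drop 1 from [1, 3, 2] -> [3, 2]
  drop 1 from [4, 5, 1] -> [4, 5]
  satisfied 3 clause(s); 5 remain; assigned so far: [1]
unit clause [2] forces x2=T; simplify:
  drop -2 from [5, -2] -> [5]
  drop -2 from [-3, -2, 4] -> [-3, 4]
  satisfied 2 clause(s); 3 remain; assigned so far: [1, 2]
unit clause [5] forces x5=T; simplify:
  satisfied 2 clause(s); 1 remain; assigned so far: [1, 2, 5]

Answer: 1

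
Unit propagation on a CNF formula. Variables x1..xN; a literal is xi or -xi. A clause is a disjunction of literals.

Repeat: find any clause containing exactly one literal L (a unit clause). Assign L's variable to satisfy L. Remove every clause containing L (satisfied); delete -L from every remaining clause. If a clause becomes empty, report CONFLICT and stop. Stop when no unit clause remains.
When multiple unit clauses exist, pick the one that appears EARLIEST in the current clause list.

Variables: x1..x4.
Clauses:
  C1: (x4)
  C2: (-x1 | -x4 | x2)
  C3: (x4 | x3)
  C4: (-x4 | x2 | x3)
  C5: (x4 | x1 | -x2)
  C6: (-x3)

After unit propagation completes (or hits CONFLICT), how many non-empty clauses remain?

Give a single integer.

Answer: 0

Derivation:
unit clause [4] forces x4=T; simplify:
  drop -4 from [-1, -4, 2] -> [-1, 2]
  drop -4 from [-4, 2, 3] -> [2, 3]
  satisfied 3 clause(s); 3 remain; assigned so far: [4]
unit clause [-3] forces x3=F; simplify:
  drop 3 from [2, 3] -> [2]
  satisfied 1 clause(s); 2 remain; assigned so far: [3, 4]
unit clause [2] forces x2=T; simplify:
  satisfied 2 clause(s); 0 remain; assigned so far: [2, 3, 4]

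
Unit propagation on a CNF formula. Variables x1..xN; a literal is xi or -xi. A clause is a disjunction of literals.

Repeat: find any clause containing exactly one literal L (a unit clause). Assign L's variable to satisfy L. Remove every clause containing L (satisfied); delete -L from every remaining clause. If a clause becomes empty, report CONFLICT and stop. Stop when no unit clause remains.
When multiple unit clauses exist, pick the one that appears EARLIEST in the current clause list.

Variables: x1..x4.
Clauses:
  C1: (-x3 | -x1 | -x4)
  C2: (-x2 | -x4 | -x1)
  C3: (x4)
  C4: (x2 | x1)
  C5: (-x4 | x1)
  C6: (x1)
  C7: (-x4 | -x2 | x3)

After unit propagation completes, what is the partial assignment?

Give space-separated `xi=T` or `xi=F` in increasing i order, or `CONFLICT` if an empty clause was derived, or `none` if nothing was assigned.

Answer: x1=T x2=F x3=F x4=T

Derivation:
unit clause [4] forces x4=T; simplify:
  drop -4 from [-3, -1, -4] -> [-3, -1]
  drop -4 from [-2, -4, -1] -> [-2, -1]
  drop -4 from [-4, 1] -> [1]
  drop -4 from [-4, -2, 3] -> [-2, 3]
  satisfied 1 clause(s); 6 remain; assigned so far: [4]
unit clause [1] forces x1=T; simplify:
  drop -1 from [-3, -1] -> [-3]
  drop -1 from [-2, -1] -> [-2]
  satisfied 3 clause(s); 3 remain; assigned so far: [1, 4]
unit clause [-3] forces x3=F; simplify:
  drop 3 from [-2, 3] -> [-2]
  satisfied 1 clause(s); 2 remain; assigned so far: [1, 3, 4]
unit clause [-2] forces x2=F; simplify:
  satisfied 2 clause(s); 0 remain; assigned so far: [1, 2, 3, 4]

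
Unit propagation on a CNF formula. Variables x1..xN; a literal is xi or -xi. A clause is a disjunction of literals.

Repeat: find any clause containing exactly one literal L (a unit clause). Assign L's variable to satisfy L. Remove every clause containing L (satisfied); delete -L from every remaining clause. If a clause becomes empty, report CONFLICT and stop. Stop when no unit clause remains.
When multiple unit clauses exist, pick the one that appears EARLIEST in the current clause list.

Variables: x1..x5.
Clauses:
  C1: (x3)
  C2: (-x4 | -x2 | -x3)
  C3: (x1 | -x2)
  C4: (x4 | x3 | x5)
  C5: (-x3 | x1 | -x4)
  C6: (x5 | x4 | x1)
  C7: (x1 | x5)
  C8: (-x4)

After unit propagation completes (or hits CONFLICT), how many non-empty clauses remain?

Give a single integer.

unit clause [3] forces x3=T; simplify:
  drop -3 from [-4, -2, -3] -> [-4, -2]
  drop -3 from [-3, 1, -4] -> [1, -4]
  satisfied 2 clause(s); 6 remain; assigned so far: [3]
unit clause [-4] forces x4=F; simplify:
  drop 4 from [5, 4, 1] -> [5, 1]
  satisfied 3 clause(s); 3 remain; assigned so far: [3, 4]

Answer: 3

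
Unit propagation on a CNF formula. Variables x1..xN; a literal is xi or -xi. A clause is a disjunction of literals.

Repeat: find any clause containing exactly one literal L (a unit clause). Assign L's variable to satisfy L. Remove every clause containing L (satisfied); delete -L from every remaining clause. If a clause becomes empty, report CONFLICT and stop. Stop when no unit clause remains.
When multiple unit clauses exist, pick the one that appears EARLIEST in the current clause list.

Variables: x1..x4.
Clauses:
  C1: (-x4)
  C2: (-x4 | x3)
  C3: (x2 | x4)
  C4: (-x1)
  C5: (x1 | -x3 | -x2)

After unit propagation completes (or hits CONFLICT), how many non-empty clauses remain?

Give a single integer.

unit clause [-4] forces x4=F; simplify:
  drop 4 from [2, 4] -> [2]
  satisfied 2 clause(s); 3 remain; assigned so far: [4]
unit clause [2] forces x2=T; simplify:
  drop -2 from [1, -3, -2] -> [1, -3]
  satisfied 1 clause(s); 2 remain; assigned so far: [2, 4]
unit clause [-1] forces x1=F; simplify:
  drop 1 from [1, -3] -> [-3]
  satisfied 1 clause(s); 1 remain; assigned so far: [1, 2, 4]
unit clause [-3] forces x3=F; simplify:
  satisfied 1 clause(s); 0 remain; assigned so far: [1, 2, 3, 4]

Answer: 0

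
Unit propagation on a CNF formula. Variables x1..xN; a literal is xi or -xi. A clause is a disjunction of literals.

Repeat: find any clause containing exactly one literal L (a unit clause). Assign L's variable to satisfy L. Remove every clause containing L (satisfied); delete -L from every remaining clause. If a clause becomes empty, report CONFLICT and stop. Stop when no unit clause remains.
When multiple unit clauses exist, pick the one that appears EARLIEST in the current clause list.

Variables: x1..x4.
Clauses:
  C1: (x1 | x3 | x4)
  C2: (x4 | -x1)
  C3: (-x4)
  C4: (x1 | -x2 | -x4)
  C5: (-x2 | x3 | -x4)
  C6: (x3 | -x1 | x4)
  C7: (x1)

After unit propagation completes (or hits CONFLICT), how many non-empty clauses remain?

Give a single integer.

unit clause [-4] forces x4=F; simplify:
  drop 4 from [1, 3, 4] -> [1, 3]
  drop 4 from [4, -1] -> [-1]
  drop 4 from [3, -1, 4] -> [3, -1]
  satisfied 3 clause(s); 4 remain; assigned so far: [4]
unit clause [-1] forces x1=F; simplify:
  drop 1 from [1, 3] -> [3]
  drop 1 from [1] -> [] (empty!)
  satisfied 2 clause(s); 2 remain; assigned so far: [1, 4]
CONFLICT (empty clause)

Answer: 1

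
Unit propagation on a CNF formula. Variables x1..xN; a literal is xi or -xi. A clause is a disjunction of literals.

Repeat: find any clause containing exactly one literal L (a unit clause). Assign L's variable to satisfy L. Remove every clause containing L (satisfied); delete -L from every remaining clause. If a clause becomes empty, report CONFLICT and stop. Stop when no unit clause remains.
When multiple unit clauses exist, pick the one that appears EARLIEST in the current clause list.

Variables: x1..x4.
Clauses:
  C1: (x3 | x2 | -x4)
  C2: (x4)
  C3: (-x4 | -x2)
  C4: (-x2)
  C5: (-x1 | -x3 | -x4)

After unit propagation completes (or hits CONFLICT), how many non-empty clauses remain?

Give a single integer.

unit clause [4] forces x4=T; simplify:
  drop -4 from [3, 2, -4] -> [3, 2]
  drop -4 from [-4, -2] -> [-2]
  drop -4 from [-1, -3, -4] -> [-1, -3]
  satisfied 1 clause(s); 4 remain; assigned so far: [4]
unit clause [-2] forces x2=F; simplify:
  drop 2 from [3, 2] -> [3]
  satisfied 2 clause(s); 2 remain; assigned so far: [2, 4]
unit clause [3] forces x3=T; simplify:
  drop -3 from [-1, -3] -> [-1]
  satisfied 1 clause(s); 1 remain; assigned so far: [2, 3, 4]
unit clause [-1] forces x1=F; simplify:
  satisfied 1 clause(s); 0 remain; assigned so far: [1, 2, 3, 4]

Answer: 0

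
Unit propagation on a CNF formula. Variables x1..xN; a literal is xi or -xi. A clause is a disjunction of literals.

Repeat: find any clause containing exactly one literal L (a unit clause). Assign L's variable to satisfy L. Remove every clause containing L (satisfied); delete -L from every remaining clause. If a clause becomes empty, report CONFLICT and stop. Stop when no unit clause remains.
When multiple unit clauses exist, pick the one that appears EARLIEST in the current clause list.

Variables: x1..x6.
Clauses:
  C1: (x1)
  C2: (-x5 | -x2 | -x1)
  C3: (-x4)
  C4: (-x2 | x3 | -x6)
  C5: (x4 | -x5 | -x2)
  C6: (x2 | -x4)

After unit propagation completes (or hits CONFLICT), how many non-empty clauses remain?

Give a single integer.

unit clause [1] forces x1=T; simplify:
  drop -1 from [-5, -2, -1] -> [-5, -2]
  satisfied 1 clause(s); 5 remain; assigned so far: [1]
unit clause [-4] forces x4=F; simplify:
  drop 4 from [4, -5, -2] -> [-5, -2]
  satisfied 2 clause(s); 3 remain; assigned so far: [1, 4]

Answer: 3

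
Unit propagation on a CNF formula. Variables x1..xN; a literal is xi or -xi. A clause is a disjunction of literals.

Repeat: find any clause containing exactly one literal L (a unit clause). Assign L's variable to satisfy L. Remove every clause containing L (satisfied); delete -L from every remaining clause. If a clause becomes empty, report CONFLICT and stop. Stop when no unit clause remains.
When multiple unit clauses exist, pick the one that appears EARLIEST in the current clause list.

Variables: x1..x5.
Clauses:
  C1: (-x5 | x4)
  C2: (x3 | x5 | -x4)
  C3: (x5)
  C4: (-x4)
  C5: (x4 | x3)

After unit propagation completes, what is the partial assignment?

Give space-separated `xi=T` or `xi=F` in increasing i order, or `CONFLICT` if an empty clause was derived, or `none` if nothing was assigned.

Answer: CONFLICT

Derivation:
unit clause [5] forces x5=T; simplify:
  drop -5 from [-5, 4] -> [4]
  satisfied 2 clause(s); 3 remain; assigned so far: [5]
unit clause [4] forces x4=T; simplify:
  drop -4 from [-4] -> [] (empty!)
  satisfied 2 clause(s); 1 remain; assigned so far: [4, 5]
CONFLICT (empty clause)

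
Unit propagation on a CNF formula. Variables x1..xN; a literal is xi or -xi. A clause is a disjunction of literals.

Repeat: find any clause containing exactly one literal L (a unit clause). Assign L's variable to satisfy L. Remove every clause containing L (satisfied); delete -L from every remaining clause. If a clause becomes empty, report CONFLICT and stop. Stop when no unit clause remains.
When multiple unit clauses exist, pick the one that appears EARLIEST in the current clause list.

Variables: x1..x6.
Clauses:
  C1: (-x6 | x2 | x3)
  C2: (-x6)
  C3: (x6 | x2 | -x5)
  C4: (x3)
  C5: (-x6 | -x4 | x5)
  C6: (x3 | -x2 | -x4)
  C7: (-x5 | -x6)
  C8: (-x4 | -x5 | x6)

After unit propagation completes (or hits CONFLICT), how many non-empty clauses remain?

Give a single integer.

unit clause [-6] forces x6=F; simplify:
  drop 6 from [6, 2, -5] -> [2, -5]
  drop 6 from [-4, -5, 6] -> [-4, -5]
  satisfied 4 clause(s); 4 remain; assigned so far: [6]
unit clause [3] forces x3=T; simplify:
  satisfied 2 clause(s); 2 remain; assigned so far: [3, 6]

Answer: 2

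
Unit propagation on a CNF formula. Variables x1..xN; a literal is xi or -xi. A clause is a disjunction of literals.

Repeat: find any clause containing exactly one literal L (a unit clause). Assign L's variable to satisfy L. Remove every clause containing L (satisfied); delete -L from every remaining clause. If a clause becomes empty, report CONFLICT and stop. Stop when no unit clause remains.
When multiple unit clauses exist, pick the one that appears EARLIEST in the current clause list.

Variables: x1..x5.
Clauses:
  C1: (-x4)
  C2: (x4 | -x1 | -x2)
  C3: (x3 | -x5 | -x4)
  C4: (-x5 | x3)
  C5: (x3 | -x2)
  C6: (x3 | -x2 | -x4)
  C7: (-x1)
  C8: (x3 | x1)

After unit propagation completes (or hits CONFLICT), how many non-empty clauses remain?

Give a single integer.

Answer: 0

Derivation:
unit clause [-4] forces x4=F; simplify:
  drop 4 from [4, -1, -2] -> [-1, -2]
  satisfied 3 clause(s); 5 remain; assigned so far: [4]
unit clause [-1] forces x1=F; simplify:
  drop 1 from [3, 1] -> [3]
  satisfied 2 clause(s); 3 remain; assigned so far: [1, 4]
unit clause [3] forces x3=T; simplify:
  satisfied 3 clause(s); 0 remain; assigned so far: [1, 3, 4]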